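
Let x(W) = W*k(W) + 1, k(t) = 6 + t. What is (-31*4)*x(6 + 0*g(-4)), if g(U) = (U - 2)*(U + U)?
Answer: -9052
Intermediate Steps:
g(U) = 2*U*(-2 + U) (g(U) = (-2 + U)*(2*U) = 2*U*(-2 + U))
x(W) = 1 + W*(6 + W) (x(W) = W*(6 + W) + 1 = 1 + W*(6 + W))
(-31*4)*x(6 + 0*g(-4)) = (-31*4)*(1 + (6 + 0*(2*(-4)*(-2 - 4)))*(6 + (6 + 0*(2*(-4)*(-2 - 4))))) = -124*(1 + (6 + 0*(2*(-4)*(-6)))*(6 + (6 + 0*(2*(-4)*(-6))))) = -124*(1 + (6 + 0*48)*(6 + (6 + 0*48))) = -124*(1 + (6 + 0)*(6 + (6 + 0))) = -124*(1 + 6*(6 + 6)) = -124*(1 + 6*12) = -124*(1 + 72) = -124*73 = -9052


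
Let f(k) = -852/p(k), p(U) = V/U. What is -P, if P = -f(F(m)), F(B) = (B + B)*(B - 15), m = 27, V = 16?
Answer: -34506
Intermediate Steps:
p(U) = 16/U
F(B) = 2*B*(-15 + B) (F(B) = (2*B)*(-15 + B) = 2*B*(-15 + B))
f(k) = -213*k/4 (f(k) = -852*k/16 = -213*k/4)
P = 34506 (P = -(-213)*2*27*(-15 + 27)/4 = -(-213)*2*27*12/4 = -(-213)*648/4 = -1*(-34506) = 34506)
-P = -1*34506 = -34506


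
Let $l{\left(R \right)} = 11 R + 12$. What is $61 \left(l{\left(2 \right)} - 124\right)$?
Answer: $-5490$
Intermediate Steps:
$l{\left(R \right)} = 12 + 11 R$
$61 \left(l{\left(2 \right)} - 124\right) = 61 \left(\left(12 + 11 \cdot 2\right) - 124\right) = 61 \left(\left(12 + 22\right) - 124\right) = 61 \left(34 - 124\right) = 61 \left(-90\right) = -5490$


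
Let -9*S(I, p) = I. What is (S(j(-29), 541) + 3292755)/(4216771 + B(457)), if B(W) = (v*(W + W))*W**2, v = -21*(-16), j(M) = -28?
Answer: 29634823/577283220603 ≈ 5.1335e-5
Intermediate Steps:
S(I, p) = -I/9
v = 336
B(W) = 672*W**3 (B(W) = (336*(W + W))*W**2 = (336*(2*W))*W**2 = (672*W)*W**2 = 672*W**3)
(S(j(-29), 541) + 3292755)/(4216771 + B(457)) = (-1/9*(-28) + 3292755)/(4216771 + 672*457**3) = (28/9 + 3292755)/(4216771 + 672*95443993) = 29634823/(9*(4216771 + 64138363296)) = (29634823/9)/64142580067 = (29634823/9)*(1/64142580067) = 29634823/577283220603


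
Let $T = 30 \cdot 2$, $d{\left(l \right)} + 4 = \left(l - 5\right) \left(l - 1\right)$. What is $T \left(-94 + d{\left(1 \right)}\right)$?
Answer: $-5880$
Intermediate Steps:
$d{\left(l \right)} = -4 + \left(-1 + l\right) \left(-5 + l\right)$ ($d{\left(l \right)} = -4 + \left(l - 5\right) \left(l - 1\right) = -4 + \left(-5 + l\right) \left(-1 + l\right) = -4 + \left(-1 + l\right) \left(-5 + l\right)$)
$T = 60$
$T \left(-94 + d{\left(1 \right)}\right) = 60 \left(-94 + \left(1 + 1^{2} - 6\right)\right) = 60 \left(-94 + \left(1 + 1 - 6\right)\right) = 60 \left(-94 - 4\right) = 60 \left(-98\right) = -5880$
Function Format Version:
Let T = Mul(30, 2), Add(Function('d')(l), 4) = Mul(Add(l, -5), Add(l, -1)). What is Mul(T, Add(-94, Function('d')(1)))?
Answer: -5880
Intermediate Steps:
Function('d')(l) = Add(-4, Mul(Add(-1, l), Add(-5, l))) (Function('d')(l) = Add(-4, Mul(Add(l, -5), Add(l, -1))) = Add(-4, Mul(Add(-5, l), Add(-1, l))) = Add(-4, Mul(Add(-1, l), Add(-5, l))))
T = 60
Mul(T, Add(-94, Function('d')(1))) = Mul(60, Add(-94, Add(1, Pow(1, 2), Mul(-6, 1)))) = Mul(60, Add(-94, Add(1, 1, -6))) = Mul(60, Add(-94, -4)) = Mul(60, -98) = -5880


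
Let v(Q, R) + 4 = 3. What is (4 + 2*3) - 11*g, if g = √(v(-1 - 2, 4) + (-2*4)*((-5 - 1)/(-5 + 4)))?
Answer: 10 - 77*I ≈ 10.0 - 77.0*I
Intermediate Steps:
v(Q, R) = -1 (v(Q, R) = -4 + 3 = -1)
g = 7*I (g = √(-1 + (-2*4)*((-5 - 1)/(-5 + 4))) = √(-1 - (-48)/(-1)) = √(-1 - (-48)*(-1)) = √(-1 - 8*6) = √(-1 - 48) = √(-49) = 7*I ≈ 7.0*I)
(4 + 2*3) - 11*g = (4 + 2*3) - 77*I = (4 + 6) - 77*I = 10 - 77*I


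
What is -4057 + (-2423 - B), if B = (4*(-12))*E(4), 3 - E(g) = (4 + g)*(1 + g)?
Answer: -8256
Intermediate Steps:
E(g) = 3 - (1 + g)*(4 + g) (E(g) = 3 - (4 + g)*(1 + g) = 3 - (1 + g)*(4 + g))
B = 1776 (B = (4*(-12))*(-1 - 1*4² - 5*4) = -48*(-1 - 1*16 - 20) = -48*(-1 - 16 - 20) = -48*(-37) = 1776)
-4057 + (-2423 - B) = -4057 + (-2423 - 1*1776) = -4057 + (-2423 - 1776) = -4057 - 4199 = -8256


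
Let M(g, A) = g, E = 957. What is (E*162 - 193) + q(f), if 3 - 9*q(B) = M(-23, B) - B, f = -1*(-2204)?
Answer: 1395799/9 ≈ 1.5509e+5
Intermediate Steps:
f = 2204
q(B) = 26/9 + B/9 (q(B) = 1/3 - (-23 - B)/9 = 1/3 + (23/9 + B/9) = 26/9 + B/9)
(E*162 - 193) + q(f) = (957*162 - 193) + (26/9 + (1/9)*2204) = (155034 - 193) + (26/9 + 2204/9) = 154841 + 2230/9 = 1395799/9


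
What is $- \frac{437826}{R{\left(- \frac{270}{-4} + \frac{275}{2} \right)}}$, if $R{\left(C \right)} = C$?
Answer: $- \frac{437826}{205} \approx -2135.7$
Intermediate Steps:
$- \frac{437826}{R{\left(- \frac{270}{-4} + \frac{275}{2} \right)}} = - \frac{437826}{- \frac{270}{-4} + \frac{275}{2}} = - \frac{437826}{\left(-270\right) \left(- \frac{1}{4}\right) + 275 \cdot \frac{1}{2}} = - \frac{437826}{\frac{135}{2} + \frac{275}{2}} = - \frac{437826}{205}$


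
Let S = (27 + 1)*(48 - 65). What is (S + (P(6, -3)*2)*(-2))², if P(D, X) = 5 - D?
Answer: 222784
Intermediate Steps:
S = -476 (S = 28*(-17) = -476)
(S + (P(6, -3)*2)*(-2))² = (-476 + ((5 - 1*6)*2)*(-2))² = (-476 + ((5 - 6)*2)*(-2))² = (-476 - 1*2*(-2))² = (-476 - 2*(-2))² = (-476 + 4)² = (-472)² = 222784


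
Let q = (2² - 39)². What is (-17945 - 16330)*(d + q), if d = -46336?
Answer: 1546179525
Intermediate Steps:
q = 1225 (q = (4 - 39)² = (-35)² = 1225)
(-17945 - 16330)*(d + q) = (-17945 - 16330)*(-46336 + 1225) = -34275*(-45111) = 1546179525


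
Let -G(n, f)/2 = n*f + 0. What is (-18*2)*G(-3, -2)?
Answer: 432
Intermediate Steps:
G(n, f) = -2*f*n (G(n, f) = -2*(n*f + 0) = -2*(f*n + 0) = -2*f*n)
(-18*2)*G(-3, -2) = (-18*2)*(-2*(-2)*(-3)) = -36*(-12) = 432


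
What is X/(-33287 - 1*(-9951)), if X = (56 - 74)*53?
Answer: 477/11668 ≈ 0.040881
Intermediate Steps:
X = -954 (X = -18*53 = -954)
X/(-33287 - 1*(-9951)) = -954/(-33287 - 1*(-9951)) = -954/(-33287 + 9951) = -954/(-23336) = -954*(-1/23336) = 477/11668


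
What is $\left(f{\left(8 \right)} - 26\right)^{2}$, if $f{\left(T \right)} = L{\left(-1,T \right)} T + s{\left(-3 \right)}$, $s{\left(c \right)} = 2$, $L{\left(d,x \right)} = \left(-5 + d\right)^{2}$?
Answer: $69696$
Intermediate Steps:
$f{\left(T \right)} = 2 + 36 T$ ($f{\left(T \right)} = \left(-5 - 1\right)^{2} T + 2 = \left(-6\right)^{2} T + 2 = 36 T + 2 = 2 + 36 T$)
$\left(f{\left(8 \right)} - 26\right)^{2} = \left(\left(2 + 36 \cdot 8\right) - 26\right)^{2} = \left(\left(2 + 288\right) + \left(-29 + 3\right)\right)^{2} = \left(290 - 26\right)^{2} = 264^{2} = 69696$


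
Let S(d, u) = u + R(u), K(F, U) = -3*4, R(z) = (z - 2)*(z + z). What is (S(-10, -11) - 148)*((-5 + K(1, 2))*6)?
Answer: -12954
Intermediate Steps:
R(z) = 2*z*(-2 + z) (R(z) = (-2 + z)*(2*z) = 2*z*(-2 + z))
K(F, U) = -12
S(d, u) = u + 2*u*(-2 + u)
(S(-10, -11) - 148)*((-5 + K(1, 2))*6) = (-11*(-3 + 2*(-11)) - 148)*((-5 - 12)*6) = (-11*(-3 - 22) - 148)*(-17*6) = (-11*(-25) - 148)*(-102) = (275 - 148)*(-102) = 127*(-102) = -12954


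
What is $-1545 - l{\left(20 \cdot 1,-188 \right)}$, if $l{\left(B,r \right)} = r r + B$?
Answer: $-36909$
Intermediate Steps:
$l{\left(B,r \right)} = B + r^{2}$ ($l{\left(B,r \right)} = r^{2} + B = B + r^{2}$)
$-1545 - l{\left(20 \cdot 1,-188 \right)} = -1545 - \left(20 \cdot 1 + \left(-188\right)^{2}\right) = -1545 - \left(20 + 35344\right) = -1545 - 35364 = -36909$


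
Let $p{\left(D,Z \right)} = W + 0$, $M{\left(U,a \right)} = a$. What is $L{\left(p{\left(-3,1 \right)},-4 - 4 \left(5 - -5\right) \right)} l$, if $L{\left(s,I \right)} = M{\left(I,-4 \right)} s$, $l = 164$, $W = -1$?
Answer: $656$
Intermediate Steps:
$p{\left(D,Z \right)} = -1$ ($p{\left(D,Z \right)} = -1 + 0 = -1$)
$L{\left(s,I \right)} = - 4 s$
$L{\left(p{\left(-3,1 \right)},-4 - 4 \left(5 - -5\right) \right)} l = \left(-4\right) \left(-1\right) 164 = 4 \cdot 164 = 656$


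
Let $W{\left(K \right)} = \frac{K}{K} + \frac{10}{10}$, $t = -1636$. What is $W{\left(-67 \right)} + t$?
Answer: $-1634$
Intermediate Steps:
$W{\left(K \right)} = 2$ ($W{\left(K \right)} = 1 + 10 \cdot \frac{1}{10} = 1 + 1 = 2$)
$W{\left(-67 \right)} + t = 2 - 1636 = -1634$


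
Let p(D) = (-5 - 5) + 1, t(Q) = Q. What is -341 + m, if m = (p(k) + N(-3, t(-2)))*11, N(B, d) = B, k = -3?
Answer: -473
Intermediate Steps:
p(D) = -9 (p(D) = -10 + 1 = -9)
m = -132 (m = (-9 - 3)*11 = -12*11 = -132)
-341 + m = -341 - 132 = -473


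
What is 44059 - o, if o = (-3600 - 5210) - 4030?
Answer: 56899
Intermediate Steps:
o = -12840 (o = -8810 - 4030 = -12840)
44059 - o = 44059 - 1*(-12840) = 44059 + 12840 = 56899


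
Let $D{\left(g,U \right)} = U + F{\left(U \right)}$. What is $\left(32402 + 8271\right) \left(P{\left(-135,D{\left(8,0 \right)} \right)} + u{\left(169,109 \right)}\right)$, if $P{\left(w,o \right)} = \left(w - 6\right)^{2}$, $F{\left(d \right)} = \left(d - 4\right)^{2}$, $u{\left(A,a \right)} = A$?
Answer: $815493650$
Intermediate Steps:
$F{\left(d \right)} = \left(-4 + d\right)^{2}$
$D{\left(g,U \right)} = U + \left(-4 + U\right)^{2}$
$P{\left(w,o \right)} = \left(-6 + w\right)^{2}$
$\left(32402 + 8271\right) \left(P{\left(-135,D{\left(8,0 \right)} \right)} + u{\left(169,109 \right)}\right) = \left(32402 + 8271\right) \left(\left(-6 - 135\right)^{2} + 169\right) = 40673 \left(\left(-141\right)^{2} + 169\right) = 40673 \left(19881 + 169\right) = 40673 \cdot 20050 = 815493650$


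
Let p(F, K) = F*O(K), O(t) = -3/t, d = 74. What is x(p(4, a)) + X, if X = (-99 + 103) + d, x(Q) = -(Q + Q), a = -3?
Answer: 70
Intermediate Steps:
p(F, K) = -3*F/K (p(F, K) = F*(-3/K) = -3*F/K)
x(Q) = -2*Q
X = 78 (X = (-99 + 103) + 74 = 4 + 74 = 78)
x(p(4, a)) + X = -(-6)*4/(-3) + 78 = -(-6)*4*(-1)/3 + 78 = -2*4 + 78 = -8 + 78 = 70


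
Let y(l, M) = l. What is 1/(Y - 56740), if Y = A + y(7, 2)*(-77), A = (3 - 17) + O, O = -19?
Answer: -1/57312 ≈ -1.7448e-5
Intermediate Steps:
A = -33 (A = (3 - 17) - 19 = -14 - 19 = -33)
Y = -572 (Y = -33 + 7*(-77) = -33 - 539 = -572)
1/(Y - 56740) = 1/(-572 - 56740) = 1/(-57312) = -1/57312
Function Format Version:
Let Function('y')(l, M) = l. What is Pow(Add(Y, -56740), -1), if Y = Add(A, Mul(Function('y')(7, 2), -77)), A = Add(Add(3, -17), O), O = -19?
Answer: Rational(-1, 57312) ≈ -1.7448e-5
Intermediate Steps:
A = -33 (A = Add(Add(3, -17), -19) = Add(-14, -19) = -33)
Y = -572 (Y = Add(-33, Mul(7, -77)) = Add(-33, -539) = -572)
Pow(Add(Y, -56740), -1) = Pow(Add(-572, -56740), -1) = Pow(-57312, -1) = Rational(-1, 57312)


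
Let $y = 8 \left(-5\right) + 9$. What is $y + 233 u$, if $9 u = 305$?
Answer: $\frac{70786}{9} \approx 7865.1$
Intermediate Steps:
$u = \frac{305}{9}$ ($u = \frac{1}{9} \cdot 305 = \frac{305}{9} \approx 33.889$)
$y = -31$ ($y = -40 + 9 = -31$)
$y + 233 u = -31 + 233 \cdot \frac{305}{9} = -31 + \frac{71065}{9} = \frac{70786}{9}$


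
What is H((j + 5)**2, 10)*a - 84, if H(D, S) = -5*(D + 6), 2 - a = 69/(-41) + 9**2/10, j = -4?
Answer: 5789/82 ≈ 70.598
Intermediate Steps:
a = -1811/410 (a = 2 - (69/(-41) + 9**2/10) = 2 - (69*(-1/41) + 81*(1/10)) = 2 - (-69/41 + 81/10) = 2 - 1*2631/410 = 2 - 2631/410 = -1811/410 ≈ -4.4171)
H(D, S) = -30 - 5*D (H(D, S) = -5*(6 + D) = -30 - 5*D)
H((j + 5)**2, 10)*a - 84 = (-30 - 5*(-4 + 5)**2)*(-1811/410) - 84 = (-30 - 5*1**2)*(-1811/410) - 84 = (-30 - 5*1)*(-1811/410) - 84 = (-30 - 5)*(-1811/410) - 84 = -35*(-1811/410) - 84 = 12677/82 - 84 = 5789/82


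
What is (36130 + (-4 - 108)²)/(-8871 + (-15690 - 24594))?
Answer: -48674/49155 ≈ -0.99021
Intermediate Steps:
(36130 + (-4 - 108)²)/(-8871 + (-15690 - 24594)) = (36130 + (-112)²)/(-8871 - 40284) = (36130 + 12544)/(-49155) = 48674*(-1/49155) = -48674/49155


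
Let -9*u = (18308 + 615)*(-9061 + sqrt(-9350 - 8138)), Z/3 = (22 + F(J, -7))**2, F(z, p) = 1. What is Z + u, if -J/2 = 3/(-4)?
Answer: 171475586/9 - 75692*I*sqrt(1093)/9 ≈ 1.9053e+7 - 2.7805e+5*I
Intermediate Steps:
J = 3/2 (J = -6/(-4) = -6*(-1)/4 = -2*(-3/4) = 3/2 ≈ 1.5000)
Z = 1587 (Z = 3*(22 + 1)**2 = 3*23**2 = 3*529 = 1587)
u = 171461303/9 - 75692*I*sqrt(1093)/9 (u = -(18308 + 615)*(-9061 + sqrt(-9350 - 8138))/9 = -18923*(-9061 + sqrt(-17488))/9 = -18923*(-9061 + 4*I*sqrt(1093))/9 = -(-171461303 + 75692*I*sqrt(1093))/9 = 171461303/9 - 75692*I*sqrt(1093)/9 ≈ 1.9051e+7 - 2.7805e+5*I)
Z + u = 1587 + (171461303/9 - 75692*I*sqrt(1093)/9) = 171475586/9 - 75692*I*sqrt(1093)/9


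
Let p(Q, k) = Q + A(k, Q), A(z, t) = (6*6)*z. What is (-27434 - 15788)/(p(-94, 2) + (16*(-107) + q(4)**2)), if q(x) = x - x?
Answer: 21611/867 ≈ 24.926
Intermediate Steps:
q(x) = 0
A(z, t) = 36*z
p(Q, k) = Q + 36*k
(-27434 - 15788)/(p(-94, 2) + (16*(-107) + q(4)**2)) = (-27434 - 15788)/((-94 + 36*2) + (16*(-107) + 0**2)) = -43222/((-94 + 72) + (-1712 + 0)) = -43222/(-22 - 1712) = -43222/(-1734) = -43222*(-1/1734) = 21611/867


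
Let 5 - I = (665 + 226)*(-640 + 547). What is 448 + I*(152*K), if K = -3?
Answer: -37787360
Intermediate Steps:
I = 82868 (I = 5 - (665 + 226)*(-640 + 547) = 5 - 891*(-93) = 5 - 1*(-82863) = 5 + 82863 = 82868)
448 + I*(152*K) = 448 + 82868*(152*(-3)) = 448 + 82868*(-456) = 448 - 37787808 = -37787360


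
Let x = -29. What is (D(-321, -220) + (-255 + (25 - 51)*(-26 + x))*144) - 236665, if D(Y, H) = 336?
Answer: -67129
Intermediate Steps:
(D(-321, -220) + (-255 + (25 - 51)*(-26 + x))*144) - 236665 = (336 + (-255 + (25 - 51)*(-26 - 29))*144) - 236665 = (336 + (-255 - 26*(-55))*144) - 236665 = (336 + (-255 + 1430)*144) - 236665 = (336 + 1175*144) - 236665 = (336 + 169200) - 236665 = 169536 - 236665 = -67129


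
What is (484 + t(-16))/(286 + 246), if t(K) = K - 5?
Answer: 463/532 ≈ 0.87030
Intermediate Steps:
t(K) = -5 + K
(484 + t(-16))/(286 + 246) = (484 + (-5 - 16))/(286 + 246) = (484 - 21)/532 = 463*(1/532) = 463/532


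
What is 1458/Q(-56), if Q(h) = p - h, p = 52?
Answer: 27/2 ≈ 13.500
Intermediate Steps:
Q(h) = 52 - h
1458/Q(-56) = 1458/(52 - 1*(-56)) = 1458/(52 + 56) = 1458/108 = 1458*(1/108) = 27/2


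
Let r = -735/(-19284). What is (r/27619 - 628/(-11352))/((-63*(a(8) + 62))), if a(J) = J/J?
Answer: -13936839817/999878689908252 ≈ -1.3939e-5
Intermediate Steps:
a(J) = 1
r = 245/6428 (r = -735*(-1/19284) = 245/6428 ≈ 0.038114)
(r/27619 - 628/(-11352))/((-63*(a(8) + 62))) = ((245/6428)/27619 - 628/(-11352))/((-63*(1 + 62))) = ((245/6428)*(1/27619) - 628*(-1/11352))/((-63*63)) = (245/177534932 + 157/2838)/(-3969) = (13936839817/251922068508)*(-1/3969) = -13936839817/999878689908252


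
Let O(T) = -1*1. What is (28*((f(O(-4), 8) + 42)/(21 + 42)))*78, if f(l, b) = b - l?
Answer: 1768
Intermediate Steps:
O(T) = -1
(28*((f(O(-4), 8) + 42)/(21 + 42)))*78 = (28*(((8 - 1*(-1)) + 42)/(21 + 42)))*78 = (28*(((8 + 1) + 42)/63))*78 = (28*((9 + 42)*(1/63)))*78 = (28*(51*(1/63)))*78 = (28*(17/21))*78 = (68/3)*78 = 1768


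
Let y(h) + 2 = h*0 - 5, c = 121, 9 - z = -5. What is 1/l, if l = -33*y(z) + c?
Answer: 1/352 ≈ 0.0028409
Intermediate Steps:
z = 14 (z = 9 - 1*(-5) = 9 + 5 = 14)
y(h) = -7 (y(h) = -2 + (h*0 - 5) = -2 + (0 - 5) = -2 - 5 = -7)
l = 352 (l = -33*(-7) + 121 = 231 + 121 = 352)
1/l = 1/352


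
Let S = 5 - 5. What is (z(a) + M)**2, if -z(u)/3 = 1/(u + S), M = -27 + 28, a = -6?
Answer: 9/4 ≈ 2.2500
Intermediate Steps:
S = 0
M = 1
z(u) = -3/u (z(u) = -3/(u + 0) = -3/u)
(z(a) + M)**2 = (-3/(-6) + 1)**2 = (-3*(-1/6) + 1)**2 = (1/2 + 1)**2 = (3/2)**2 = 9/4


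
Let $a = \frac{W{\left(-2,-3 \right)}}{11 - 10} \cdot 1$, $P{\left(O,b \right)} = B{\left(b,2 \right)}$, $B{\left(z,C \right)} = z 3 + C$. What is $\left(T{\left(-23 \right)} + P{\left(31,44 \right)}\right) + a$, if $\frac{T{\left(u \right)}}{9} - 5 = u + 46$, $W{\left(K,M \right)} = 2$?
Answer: $388$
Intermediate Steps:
$B{\left(z,C \right)} = C + 3 z$ ($B{\left(z,C \right)} = 3 z + C = C + 3 z$)
$P{\left(O,b \right)} = 2 + 3 b$
$T{\left(u \right)} = 459 + 9 u$ ($T{\left(u \right)} = 45 + 9 \left(u + 46\right) = 45 + 9 \left(46 + u\right) = 45 + \left(414 + 9 u\right) = 459 + 9 u$)
$a = 2$ ($a = \frac{2}{11 - 10} \cdot 1 = \frac{2}{1} \cdot 1 = 2 \cdot 1 \cdot 1 = 2 \cdot 1 = 2$)
$\left(T{\left(-23 \right)} + P{\left(31,44 \right)}\right) + a = \left(\left(459 + 9 \left(-23\right)\right) + \left(2 + 3 \cdot 44\right)\right) + 2 = \left(\left(459 - 207\right) + \left(2 + 132\right)\right) + 2 = \left(252 + 134\right) + 2 = 386 + 2 = 388$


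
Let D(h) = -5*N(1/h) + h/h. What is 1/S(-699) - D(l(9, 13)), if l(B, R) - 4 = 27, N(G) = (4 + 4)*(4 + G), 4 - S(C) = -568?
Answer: 2842299/17732 ≈ 160.29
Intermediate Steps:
S(C) = 572 (S(C) = 4 - 1*(-568) = 4 + 568 = 572)
N(G) = 32 + 8*G (N(G) = 8*(4 + G) = 32 + 8*G)
l(B, R) = 31 (l(B, R) = 4 + 27 = 31)
D(h) = -159 - 40/h (D(h) = -5*(32 + 8*(1/h)) + h/h = -5*(32 + 8/h) + 1 = (-160 - 40/h) + 1 = -159 - 40/h)
1/S(-699) - D(l(9, 13)) = 1/572 - (-159 - 40/31) = 1/572 - 1*(-4969/31) = 1/572 + 4969/31 = 2842299/17732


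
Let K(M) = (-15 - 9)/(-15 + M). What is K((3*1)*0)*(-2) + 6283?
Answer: 31399/5 ≈ 6279.8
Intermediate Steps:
K(M) = -24/(-15 + M)
K((3*1)*0)*(-2) + 6283 = -24/(-15 + (3*1)*0)*(-2) + 6283 = -24/(-15 + 3*0)*(-2) + 6283 = -24/(-15 + 0)*(-2) + 6283 = -24/(-15)*(-2) + 6283 = -24*(-1/15)*(-2) + 6283 = (8/5)*(-2) + 6283 = -16/5 + 6283 = 31399/5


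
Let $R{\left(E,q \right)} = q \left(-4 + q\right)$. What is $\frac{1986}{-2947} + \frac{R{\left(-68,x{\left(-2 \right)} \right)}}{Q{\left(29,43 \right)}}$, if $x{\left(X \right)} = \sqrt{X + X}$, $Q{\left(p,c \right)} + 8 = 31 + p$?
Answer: $- \frac{28765}{38311} - \frac{2 i}{13} \approx -0.75083 - 0.15385 i$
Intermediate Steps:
$Q{\left(p,c \right)} = 23 + p$ ($Q{\left(p,c \right)} = -8 + \left(31 + p\right) = 23 + p$)
$x{\left(X \right)} = \sqrt{2} \sqrt{X}$ ($x{\left(X \right)} = \sqrt{2 X} = \sqrt{2} \sqrt{X}$)
$\frac{1986}{-2947} + \frac{R{\left(-68,x{\left(-2 \right)} \right)}}{Q{\left(29,43 \right)}} = \frac{1986}{-2947} + \frac{\sqrt{2} \sqrt{-2} \left(-4 + \sqrt{2} \sqrt{-2}\right)}{23 + 29} = 1986 \left(- \frac{1}{2947}\right) + \frac{\sqrt{2} i \sqrt{2} \left(-4 + \sqrt{2} i \sqrt{2}\right)}{52} = - \frac{1986}{2947} + 2 i \left(-4 + 2 i\right) \frac{1}{52} = - \frac{1986}{2947} + \frac{i \left(-4 + 2 i\right)}{26}$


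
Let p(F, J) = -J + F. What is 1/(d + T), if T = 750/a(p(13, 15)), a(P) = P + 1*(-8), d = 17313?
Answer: 1/17238 ≈ 5.8011e-5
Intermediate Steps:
p(F, J) = F - J
a(P) = -8 + P (a(P) = P - 8 = -8 + P)
T = -75 (T = 750/(-8 + (13 - 1*15)) = 750/(-8 + (13 - 15)) = 750/(-8 - 2) = 750/(-10) = 750*(-⅒) = -75)
1/(d + T) = 1/(17313 - 75) = 1/17238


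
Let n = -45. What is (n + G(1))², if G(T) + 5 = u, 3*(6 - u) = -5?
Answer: 16129/9 ≈ 1792.1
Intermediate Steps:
u = 23/3 (u = 6 - ⅓*(-5) = 6 + 5/3 = 23/3 ≈ 7.6667)
G(T) = 8/3 (G(T) = -5 + 23/3 = 8/3)
(n + G(1))² = (-45 + 8/3)² = (-127/3)² = 16129/9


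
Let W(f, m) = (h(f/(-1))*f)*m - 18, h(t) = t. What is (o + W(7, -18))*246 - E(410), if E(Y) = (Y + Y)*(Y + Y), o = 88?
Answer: -438208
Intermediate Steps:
W(f, m) = -18 - m*f² (W(f, m) = ((f/(-1))*f)*m - 18 = ((f*(-1))*f)*m - 18 = ((-f)*f)*m - 18 = (-f²)*m - 18 = -m*f² - 18 = -18 - m*f²)
E(Y) = 4*Y² (E(Y) = (2*Y)*(2*Y) = 4*Y²)
(o + W(7, -18))*246 - E(410) = (88 + (-18 - 1*(-18)*7²))*246 - 4*410² = (88 + (-18 - 1*(-18)*49))*246 - 4*168100 = (88 + (-18 + 882))*246 - 1*672400 = (88 + 864)*246 - 672400 = 952*246 - 672400 = 234192 - 672400 = -438208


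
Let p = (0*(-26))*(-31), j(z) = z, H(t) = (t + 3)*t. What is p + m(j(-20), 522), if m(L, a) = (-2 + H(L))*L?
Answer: -6760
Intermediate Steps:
H(t) = t*(3 + t) (H(t) = (3 + t)*t = t*(3 + t))
m(L, a) = L*(-2 + L*(3 + L)) (m(L, a) = (-2 + L*(3 + L))*L = L*(-2 + L*(3 + L)))
p = 0 (p = 0*(-31) = 0)
p + m(j(-20), 522) = 0 - 20*(-2 - 20*(3 - 20)) = 0 - 20*(-2 - 20*(-17)) = 0 - 20*(-2 + 340) = 0 - 20*338 = 0 - 6760 = -6760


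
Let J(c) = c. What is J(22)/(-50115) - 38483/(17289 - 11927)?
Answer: -1928693509/268716630 ≈ -7.1774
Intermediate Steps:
J(22)/(-50115) - 38483/(17289 - 11927) = 22/(-50115) - 38483/(17289 - 11927) = 22*(-1/50115) - 38483/5362 = -22/50115 - 38483*1/5362 = -22/50115 - 38483/5362 = -1928693509/268716630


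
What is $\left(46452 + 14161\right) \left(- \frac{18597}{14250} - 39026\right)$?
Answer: $- \frac{11236419695487}{4750} \approx -2.3656 \cdot 10^{9}$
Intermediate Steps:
$\left(46452 + 14161\right) \left(- \frac{18597}{14250} - 39026\right) = 60613 \left(\left(-18597\right) \frac{1}{14250} - 39026\right) = 60613 \left(- \frac{6199}{4750} - 39026\right) = 60613 \left(- \frac{185379699}{4750}\right) = - \frac{11236419695487}{4750}$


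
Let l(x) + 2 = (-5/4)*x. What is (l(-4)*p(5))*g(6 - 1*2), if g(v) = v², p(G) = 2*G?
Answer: 480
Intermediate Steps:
l(x) = -2 - 5*x/4 (l(x) = -2 + (-5/4)*x = -2 + (-5*¼)*x = -2 - 5*x/4)
(l(-4)*p(5))*g(6 - 1*2) = ((-2 - 5/4*(-4))*(2*5))*(6 - 1*2)² = ((-2 + 5)*10)*(6 - 2)² = (3*10)*4² = 30*16 = 480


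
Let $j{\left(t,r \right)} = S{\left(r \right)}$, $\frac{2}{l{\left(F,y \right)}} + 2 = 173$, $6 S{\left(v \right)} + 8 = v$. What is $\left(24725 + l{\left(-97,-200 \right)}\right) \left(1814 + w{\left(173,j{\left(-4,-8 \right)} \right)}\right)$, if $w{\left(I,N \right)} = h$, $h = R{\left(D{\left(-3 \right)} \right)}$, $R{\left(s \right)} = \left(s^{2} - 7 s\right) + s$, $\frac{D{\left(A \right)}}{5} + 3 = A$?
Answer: $\frac{12235765438}{171} \approx 7.1554 \cdot 10^{7}$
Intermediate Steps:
$S{\left(v \right)} = - \frac{4}{3} + \frac{v}{6}$
$D{\left(A \right)} = -15 + 5 A$
$l{\left(F,y \right)} = \frac{2}{171}$ ($l{\left(F,y \right)} = \frac{2}{-2 + 173} = \frac{2}{171}$)
$j{\left(t,r \right)} = - \frac{4}{3} + \frac{r}{6}$
$R{\left(s \right)} = s^{2} - 6 s$
$h = 1080$ ($h = \left(-15 + 5 \left(-3\right)\right) \left(-6 + \left(-15 + 5 \left(-3\right)\right)\right) = \left(-15 - 15\right) \left(-6 - 30\right) = - 30 \left(-6 - 30\right) = \left(-30\right) \left(-36\right) = 1080$)
$w{\left(I,N \right)} = 1080$
$\left(24725 + l{\left(-97,-200 \right)}\right) \left(1814 + w{\left(173,j{\left(-4,-8 \right)} \right)}\right) = \left(24725 + \frac{2}{171}\right) \left(1814 + 1080\right) = \frac{4227977}{171} \cdot 2894 = \frac{12235765438}{171}$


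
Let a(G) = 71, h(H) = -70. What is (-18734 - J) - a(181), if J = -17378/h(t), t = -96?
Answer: -666864/35 ≈ -19053.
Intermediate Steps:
J = 8689/35 (J = -17378/(-70) = -17378*(-1/70) = 8689/35 ≈ 248.26)
(-18734 - J) - a(181) = (-18734 - 1*8689/35) - 1*71 = (-18734 - 8689/35) - 71 = -664379/35 - 71 = -666864/35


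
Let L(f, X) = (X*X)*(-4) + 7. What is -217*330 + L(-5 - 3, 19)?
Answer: -73047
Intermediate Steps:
L(f, X) = 7 - 4*X² (L(f, X) = X²*(-4) + 7 = -4*X² + 7 = 7 - 4*X²)
-217*330 + L(-5 - 3, 19) = -217*330 + (7 - 4*19²) = -71610 + (7 - 4*361) = -71610 + (7 - 1444) = -71610 - 1437 = -73047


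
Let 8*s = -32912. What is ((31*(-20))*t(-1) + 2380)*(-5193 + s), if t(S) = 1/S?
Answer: -27921000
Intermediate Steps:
s = -4114 (s = (⅛)*(-32912) = -4114)
((31*(-20))*t(-1) + 2380)*(-5193 + s) = ((31*(-20))/(-1) + 2380)*(-5193 - 4114) = (-620*(-1) + 2380)*(-9307) = (620 + 2380)*(-9307) = 3000*(-9307) = -27921000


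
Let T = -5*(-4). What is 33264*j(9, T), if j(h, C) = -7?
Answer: -232848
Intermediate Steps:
T = 20
33264*j(9, T) = 33264*(-7) = -232848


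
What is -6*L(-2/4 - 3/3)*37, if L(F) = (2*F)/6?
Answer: 111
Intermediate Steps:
L(F) = F/3 (L(F) = (2*F)*(1/6) = F/3)
-6*L(-2/4 - 3/3)*37 = -2*(-2/4 - 3/3)*37 = -2*(-2*1/4 - 3*1/3)*37 = -2*(-1/2 - 1)*37 = -2*(-3)/2*37 = -6*(-1/2)*37 = 3*37 = 111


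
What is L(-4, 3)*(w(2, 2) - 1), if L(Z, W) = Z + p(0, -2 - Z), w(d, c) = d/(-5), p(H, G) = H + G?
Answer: 14/5 ≈ 2.8000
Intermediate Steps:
p(H, G) = G + H
w(d, c) = -d/5 (w(d, c) = d*(-1/5) = -d/5)
L(Z, W) = -2 (L(Z, W) = Z + ((-2 - Z) + 0) = Z + (-2 - Z) = -2)
L(-4, 3)*(w(2, 2) - 1) = -2*(-1/5*2 - 1) = -2*(-2/5 - 1) = -2*(-7/5) = 14/5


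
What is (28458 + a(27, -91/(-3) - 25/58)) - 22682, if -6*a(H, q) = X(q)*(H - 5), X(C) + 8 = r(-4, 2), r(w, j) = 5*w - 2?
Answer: 5886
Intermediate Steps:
r(w, j) = -2 + 5*w
X(C) = -30 (X(C) = -8 + (-2 + 5*(-4)) = -8 + (-2 - 20) = -8 - 22 = -30)
a(H, q) = -25 + 5*H (a(H, q) = -(-5)*(H - 5) = -(-5)*(-5 + H) = -(150 - 30*H)/6 = -25 + 5*H)
(28458 + a(27, -91/(-3) - 25/58)) - 22682 = (28458 + (-25 + 5*27)) - 22682 = (28458 + (-25 + 135)) - 22682 = (28458 + 110) - 22682 = 28568 - 22682 = 5886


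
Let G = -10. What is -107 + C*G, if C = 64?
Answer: -747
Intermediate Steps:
-107 + C*G = -107 + 64*(-10) = -107 - 640 = -747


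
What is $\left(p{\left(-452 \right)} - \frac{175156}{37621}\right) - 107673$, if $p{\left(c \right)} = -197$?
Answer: $- \frac{4058352426}{37621} \approx -1.0787 \cdot 10^{5}$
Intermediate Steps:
$\left(p{\left(-452 \right)} - \frac{175156}{37621}\right) - 107673 = \left(-197 - \frac{175156}{37621}\right) - 107673 = - \frac{7586493}{37621} - 107673 = - \frac{4058352426}{37621}$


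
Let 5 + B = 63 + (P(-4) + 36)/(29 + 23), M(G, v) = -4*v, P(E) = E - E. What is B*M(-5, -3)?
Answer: 9156/13 ≈ 704.31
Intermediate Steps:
P(E) = 0
B = 763/13 (B = -5 + (63 + (0 + 36)/(29 + 23)) = -5 + (63 + 36/52) = -5 + (63 + 36*(1/52)) = -5 + (63 + 9/13) = -5 + 828/13 = 763/13 ≈ 58.692)
B*M(-5, -3) = 763*(-4*(-3))/13 = (763/13)*12 = 9156/13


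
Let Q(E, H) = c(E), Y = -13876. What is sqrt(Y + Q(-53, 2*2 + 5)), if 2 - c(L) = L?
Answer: I*sqrt(13821) ≈ 117.56*I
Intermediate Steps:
c(L) = 2 - L
Q(E, H) = 2 - E
sqrt(Y + Q(-53, 2*2 + 5)) = sqrt(-13876 + (2 - 1*(-53))) = sqrt(-13876 + (2 + 53)) = sqrt(-13876 + 55) = sqrt(-13821) = I*sqrt(13821)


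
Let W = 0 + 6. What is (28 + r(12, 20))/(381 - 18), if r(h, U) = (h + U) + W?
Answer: 2/11 ≈ 0.18182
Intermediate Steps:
W = 6
r(h, U) = 6 + U + h (r(h, U) = (h + U) + 6 = (U + h) + 6 = 6 + U + h)
(28 + r(12, 20))/(381 - 18) = (28 + (6 + 20 + 12))/(381 - 18) = (28 + 38)/363 = 66*(1/363) = 2/11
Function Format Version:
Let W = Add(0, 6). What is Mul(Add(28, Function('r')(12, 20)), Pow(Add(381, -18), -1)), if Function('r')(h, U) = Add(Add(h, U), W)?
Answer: Rational(2, 11) ≈ 0.18182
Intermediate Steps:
W = 6
Function('r')(h, U) = Add(6, U, h) (Function('r')(h, U) = Add(Add(h, U), 6) = Add(Add(U, h), 6) = Add(6, U, h))
Mul(Add(28, Function('r')(12, 20)), Pow(Add(381, -18), -1)) = Mul(Add(28, Add(6, 20, 12)), Pow(Add(381, -18), -1)) = Mul(Add(28, 38), Pow(363, -1)) = Mul(66, Rational(1, 363)) = Rational(2, 11)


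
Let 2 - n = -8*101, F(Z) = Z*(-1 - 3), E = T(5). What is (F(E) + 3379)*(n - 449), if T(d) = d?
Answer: 1212599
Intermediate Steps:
E = 5
F(Z) = -4*Z (F(Z) = Z*(-4) = -4*Z)
n = 810 (n = 2 - (-8)*101 = 2 - 1*(-808) = 2 + 808 = 810)
(F(E) + 3379)*(n - 449) = (-4*5 + 3379)*(810 - 449) = (-20 + 3379)*361 = 3359*361 = 1212599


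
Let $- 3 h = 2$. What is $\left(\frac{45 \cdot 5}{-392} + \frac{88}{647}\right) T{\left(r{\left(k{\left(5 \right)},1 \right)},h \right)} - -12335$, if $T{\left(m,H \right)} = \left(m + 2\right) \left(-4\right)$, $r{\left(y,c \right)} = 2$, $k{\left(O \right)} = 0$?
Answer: $\frac{391278663}{31703} \approx 12342.0$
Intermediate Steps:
$h = - \frac{2}{3}$ ($h = \left(- \frac{1}{3}\right) 2 = - \frac{2}{3} \approx -0.66667$)
$T{\left(m,H \right)} = -8 - 4 m$ ($T{\left(m,H \right)} = \left(2 + m\right) \left(-4\right) = -8 - 4 m$)
$\left(\frac{45 \cdot 5}{-392} + \frac{88}{647}\right) T{\left(r{\left(k{\left(5 \right)},1 \right)},h \right)} - -12335 = \left(\frac{45 \cdot 5}{-392} + \frac{88}{647}\right) \left(-8 - 8\right) - -12335 = \left(225 \left(- \frac{1}{392}\right) + 88 \cdot \frac{1}{647}\right) \left(-8 - 8\right) + 12335 = \left(- \frac{225}{392} + \frac{88}{647}\right) \left(-16\right) + 12335 = \left(- \frac{111079}{253624}\right) \left(-16\right) + 12335 = \frac{222158}{31703} + 12335 = \frac{391278663}{31703}$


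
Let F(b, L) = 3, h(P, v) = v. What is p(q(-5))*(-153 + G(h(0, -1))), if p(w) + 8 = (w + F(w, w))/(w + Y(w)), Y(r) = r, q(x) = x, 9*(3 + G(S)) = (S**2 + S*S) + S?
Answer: 18239/15 ≈ 1215.9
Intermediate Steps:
G(S) = -3 + S/9 + 2*S**2/9 (G(S) = -3 + ((S**2 + S*S) + S)/9 = -3 + ((S**2 + S**2) + S)/9 = -3 + (2*S**2 + S)/9 = -3 + (S + 2*S**2)/9 = -3 + (S/9 + 2*S**2/9) = -3 + S/9 + 2*S**2/9)
p(w) = -8 + (3 + w)/(2*w) (p(w) = -8 + (w + 3)/(w + w) = -8 + (3 + w)/((2*w)) = -8 + (3 + w)*(1/(2*w)) = -8 + (3 + w)/(2*w))
p(q(-5))*(-153 + G(h(0, -1))) = ((3/2)*(1 - 5*(-5))/(-5))*(-153 + (-3 + (1/9)*(-1) + (2/9)*(-1)**2)) = ((3/2)*(-1/5)*(1 + 25))*(-153 + (-3 - 1/9 + (2/9)*1)) = ((3/2)*(-1/5)*26)*(-153 + (-3 - 1/9 + 2/9)) = -39*(-153 - 26/9)/5 = -39/5*(-1403/9) = 18239/15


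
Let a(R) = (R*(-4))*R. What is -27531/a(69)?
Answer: 133/92 ≈ 1.4457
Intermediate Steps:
a(R) = -4*R² (a(R) = (-4*R)*R = -4*R²)
-27531/a(69) = -27531/((-4*69²)) = -27531/((-4*4761)) = -27531/(-19044) = -27531*(-1/19044) = 133/92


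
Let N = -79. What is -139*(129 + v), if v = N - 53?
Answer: 417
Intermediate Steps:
v = -132 (v = -79 - 53 = -132)
-139*(129 + v) = -139*(129 - 132) = -139*(-3) = 417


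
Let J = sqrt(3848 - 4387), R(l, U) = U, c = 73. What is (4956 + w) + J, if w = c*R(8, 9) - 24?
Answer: 5589 + 7*I*sqrt(11) ≈ 5589.0 + 23.216*I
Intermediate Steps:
J = 7*I*sqrt(11) (J = sqrt(-539) = 7*I*sqrt(11) ≈ 23.216*I)
w = 633 (w = 73*9 - 24 = 657 - 24 = 633)
(4956 + w) + J = (4956 + 633) + 7*I*sqrt(11) = 5589 + 7*I*sqrt(11)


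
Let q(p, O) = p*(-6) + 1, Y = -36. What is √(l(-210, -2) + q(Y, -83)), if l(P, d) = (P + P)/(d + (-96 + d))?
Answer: √5530/5 ≈ 14.873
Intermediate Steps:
q(p, O) = 1 - 6*p (q(p, O) = -6*p + 1 = 1 - 6*p)
l(P, d) = 2*P/(-96 + 2*d) (l(P, d) = (2*P)/(-96 + 2*d) = 2*P/(-96 + 2*d))
√(l(-210, -2) + q(Y, -83)) = √(-210/(-48 - 2) + (1 - 6*(-36))) = √(-210/(-50) + (1 + 216)) = √(-210*(-1/50) + 217) = √(21/5 + 217) = √(1106/5) = √5530/5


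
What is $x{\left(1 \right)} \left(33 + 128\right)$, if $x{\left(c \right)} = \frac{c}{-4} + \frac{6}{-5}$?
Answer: $- \frac{4669}{20} \approx -233.45$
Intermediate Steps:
$x{\left(c \right)} = - \frac{6}{5} - \frac{c}{4}$ ($x{\left(c \right)} = c \left(- \frac{1}{4}\right) + 6 \left(- \frac{1}{5}\right) = - \frac{c}{4} - \frac{6}{5} = - \frac{6}{5} - \frac{c}{4}$)
$x{\left(1 \right)} \left(33 + 128\right) = \left(- \frac{6}{5} - \frac{1}{4}\right) \left(33 + 128\right) = \left(- \frac{6}{5} - \frac{1}{4}\right) 161 = \left(- \frac{29}{20}\right) 161 = - \frac{4669}{20}$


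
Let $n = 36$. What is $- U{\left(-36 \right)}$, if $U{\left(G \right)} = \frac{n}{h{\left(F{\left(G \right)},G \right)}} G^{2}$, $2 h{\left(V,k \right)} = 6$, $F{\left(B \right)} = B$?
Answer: $-15552$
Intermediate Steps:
$h{\left(V,k \right)} = 3$ ($h{\left(V,k \right)} = \frac{1}{2} \cdot 6 = 3$)
$U{\left(G \right)} = 12 G^{2}$ ($U{\left(G \right)} = \frac{36}{3} G^{2} = 36 \cdot \frac{1}{3} G^{2} = 12 G^{2}$)
$- U{\left(-36 \right)} = - 12 \left(-36\right)^{2} = - 12 \cdot 1296 = \left(-1\right) 15552 = -15552$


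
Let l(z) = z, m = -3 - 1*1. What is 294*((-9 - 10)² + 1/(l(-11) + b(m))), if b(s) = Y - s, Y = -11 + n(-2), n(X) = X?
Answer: 1061193/10 ≈ 1.0612e+5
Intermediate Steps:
m = -4 (m = -3 - 1 = -4)
Y = -13 (Y = -11 - 2 = -13)
b(s) = -13 - s
294*((-9 - 10)² + 1/(l(-11) + b(m))) = 294*((-9 - 10)² + 1/(-11 + (-13 - 1*(-4)))) = 294*((-19)² + 1/(-11 + (-13 + 4))) = 294*(361 + 1/(-11 - 9)) = 294*(361 + 1/(-20)) = 294*(361 - 1/20) = 294*(7219/20) = 1061193/10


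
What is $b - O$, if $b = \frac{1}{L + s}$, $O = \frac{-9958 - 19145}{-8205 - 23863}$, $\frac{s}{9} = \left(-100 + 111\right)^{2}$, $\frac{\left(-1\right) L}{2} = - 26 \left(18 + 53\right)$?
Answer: $- \frac{139109375}{153317108} \approx -0.90733$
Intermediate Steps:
$L = 3692$ ($L = - 2 \left(- 26 \left(18 + 53\right)\right) = - 2 \left(\left(-26\right) 71\right) = \left(-2\right) \left(-1846\right) = 3692$)
$s = 1089$ ($s = 9 \left(-100 + 111\right)^{2} = 9 \cdot 11^{2} = 9 \cdot 121 = 1089$)
$O = \frac{29103}{32068}$ ($O = - \frac{29103}{-32068} = \left(-29103\right) \left(- \frac{1}{32068}\right) = \frac{29103}{32068} \approx 0.90754$)
$b = \frac{1}{4781}$ ($b = \frac{1}{3692 + 1089} = \frac{1}{4781} \approx 0.00020916$)
$b - O = \frac{1}{4781} - \frac{29103}{32068} = - \frac{139109375}{153317108}$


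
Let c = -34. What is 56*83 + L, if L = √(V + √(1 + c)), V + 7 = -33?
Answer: 4648 + √(-40 + I*√33) ≈ 4648.5 + 6.3408*I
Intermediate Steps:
V = -40 (V = -7 - 33 = -40)
L = √(-40 + I*√33) (L = √(-40 + √(1 - 34)) = √(-40 + √(-33)) = √(-40 + I*√33) ≈ 0.45299 + 6.3408*I)
56*83 + L = 56*83 + √(-40 + I*√33) = 4648 + √(-40 + I*√33)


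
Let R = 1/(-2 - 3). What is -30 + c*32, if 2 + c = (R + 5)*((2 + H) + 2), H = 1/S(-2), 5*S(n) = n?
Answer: 682/5 ≈ 136.40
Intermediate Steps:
S(n) = n/5
R = -⅕ (R = 1/(-5) = -⅕ ≈ -0.20000)
H = -5/2 (H = 1/((⅕)*(-2)) = 1/(-⅖) = -5/2 ≈ -2.5000)
c = 26/5 (c = -2 + (-⅕ + 5)*((2 - 5/2) + 2) = -2 + 24*(-½ + 2)/5 = -2 + (24/5)*(3/2) = -2 + 36/5 = 26/5 ≈ 5.2000)
-30 + c*32 = -30 + (26/5)*32 = -30 + 832/5 = 682/5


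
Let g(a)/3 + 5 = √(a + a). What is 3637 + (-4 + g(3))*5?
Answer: 3542 + 15*√6 ≈ 3578.7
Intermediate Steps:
g(a) = -15 + 3*√2*√a (g(a) = -15 + 3*√(a + a) = -15 + 3*√(2*a) = -15 + 3*(√2*√a) = -15 + 3*√2*√a)
3637 + (-4 + g(3))*5 = 3637 + (-4 + (-15 + 3*√2*√3))*5 = 3637 + (-4 + (-15 + 3*√6))*5 = 3637 + (-19 + 3*√6)*5 = 3637 + (-95 + 15*√6) = 3542 + 15*√6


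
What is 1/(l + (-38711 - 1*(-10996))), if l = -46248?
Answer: -1/73963 ≈ -1.3520e-5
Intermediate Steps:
1/(l + (-38711 - 1*(-10996))) = 1/(-46248 + (-38711 - 1*(-10996))) = 1/(-46248 + (-38711 + 10996)) = 1/(-46248 - 27715) = 1/(-73963) = -1/73963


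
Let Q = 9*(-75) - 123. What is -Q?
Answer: 798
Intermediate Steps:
Q = -798 (Q = -675 - 123 = -798)
-Q = -1*(-798) = 798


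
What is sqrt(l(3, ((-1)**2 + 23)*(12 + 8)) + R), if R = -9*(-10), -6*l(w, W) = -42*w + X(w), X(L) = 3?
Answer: sqrt(442)/2 ≈ 10.512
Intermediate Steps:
l(w, W) = -1/2 + 7*w (l(w, W) = -(-42*w + 3)/6 = -(3 - 42*w)/6 = -1/2 + 7*w)
R = 90
sqrt(l(3, ((-1)**2 + 23)*(12 + 8)) + R) = sqrt((-1/2 + 7*3) + 90) = sqrt((-1/2 + 21) + 90) = sqrt(41/2 + 90) = sqrt(221/2) = sqrt(442)/2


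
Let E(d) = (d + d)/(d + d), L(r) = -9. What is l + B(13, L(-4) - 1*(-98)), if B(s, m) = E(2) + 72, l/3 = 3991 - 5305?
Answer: -3869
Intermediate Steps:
E(d) = 1 (E(d) = (2*d)/((2*d)) = (2*d)*(1/(2*d)) = 1)
l = -3942 (l = 3*(3991 - 5305) = 3*(-1314) = -3942)
B(s, m) = 73 (B(s, m) = 1 + 72 = 73)
l + B(13, L(-4) - 1*(-98)) = -3942 + 73 = -3869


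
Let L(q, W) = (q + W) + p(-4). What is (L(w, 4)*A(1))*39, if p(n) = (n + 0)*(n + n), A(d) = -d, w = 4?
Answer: -1560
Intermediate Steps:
p(n) = 2*n**2 (p(n) = n*(2*n) = 2*n**2)
L(q, W) = 32 + W + q (L(q, W) = (q + W) + 2*(-4)**2 = (W + q) + 2*16 = (W + q) + 32 = 32 + W + q)
(L(w, 4)*A(1))*39 = ((32 + 4 + 4)*(-1*1))*39 = (40*(-1))*39 = -40*39 = -1560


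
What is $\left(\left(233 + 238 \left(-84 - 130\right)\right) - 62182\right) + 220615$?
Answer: $107734$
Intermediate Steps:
$\left(\left(233 + 238 \left(-84 - 130\right)\right) - 62182\right) + 220615 = \left(\left(233 + 238 \left(-214\right)\right) - 62182\right) + 220615 = \left(\left(233 - 50932\right) - 62182\right) + 220615 = \left(-50699 - 62182\right) + 220615 = -112881 + 220615 = 107734$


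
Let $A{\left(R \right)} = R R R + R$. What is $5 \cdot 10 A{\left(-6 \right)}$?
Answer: $-11100$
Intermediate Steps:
$A{\left(R \right)} = R + R^{3}$ ($A{\left(R \right)} = R R^{2} + R = R^{3} + R = R + R^{3}$)
$5 \cdot 10 A{\left(-6 \right)} = 5 \cdot 10 \left(-6 + \left(-6\right)^{3}\right) = 50 \left(-6 - 216\right) = 50 \left(-222\right) = -11100$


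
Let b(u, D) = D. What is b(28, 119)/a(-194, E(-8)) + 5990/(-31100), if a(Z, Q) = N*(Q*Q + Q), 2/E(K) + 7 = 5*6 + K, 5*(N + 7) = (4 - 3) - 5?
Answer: -2044831/20215 ≈ -101.15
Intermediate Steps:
N = -39/5 (N = -7 + ((4 - 3) - 5)/5 = -7 + (1 - 5)/5 = -7 + (⅕)*(-4) = -7 - ⅘ = -39/5 ≈ -7.8000)
E(K) = 2/(23 + K) (E(K) = 2/(-7 + (5*6 + K)) = 2/(-7 + (30 + K)) = 2/(23 + K))
a(Z, Q) = -39*Q/5 - 39*Q²/5 (a(Z, Q) = -39*(Q*Q + Q)/5 = -39*(Q² + Q)/5 = -39*(Q + Q²)/5 = -39*Q/5 - 39*Q²/5)
b(28, 119)/a(-194, E(-8)) + 5990/(-31100) = 119/((-39*2/(23 - 8)*(1 + 2/(23 - 8))/5)) + 5990/(-31100) = 119/((-39*2/15*(1 + 2/15)/5)) + 5990*(-1/31100) = 119/((-39*2*(1/15)*(1 + 2*(1/15))/5)) - 599/3110 = 119/((-39/5*2/15*(1 + 2/15))) - 599/3110 = 119/((-39/5*2/15*17/15)) - 599/3110 = 119/(-442/375) - 599/3110 = 119*(-375/442) - 599/3110 = -2625/26 - 599/3110 = -2044831/20215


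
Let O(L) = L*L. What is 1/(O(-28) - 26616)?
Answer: -1/25832 ≈ -3.8712e-5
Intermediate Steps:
O(L) = L²
1/(O(-28) - 26616) = 1/((-28)² - 26616) = 1/(784 - 26616) = 1/(-25832) = -1/25832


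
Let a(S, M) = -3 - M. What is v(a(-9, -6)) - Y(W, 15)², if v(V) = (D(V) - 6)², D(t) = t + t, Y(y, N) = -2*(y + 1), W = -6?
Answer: -100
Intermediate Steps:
Y(y, N) = -2 - 2*y (Y(y, N) = -2*(1 + y) = -2 - 2*y)
D(t) = 2*t
v(V) = (-6 + 2*V)² (v(V) = (2*V - 6)² = (-6 + 2*V)²)
v(a(-9, -6)) - Y(W, 15)² = 4*(-3 + (-3 - 1*(-6)))² - (-2 - 2*(-6))² = 4*(-3 + (-3 + 6))² - (-2 + 12)² = 4*(-3 + 3)² - 1*10² = 4*0² - 1*100 = 4*0 - 100 = 0 - 100 = -100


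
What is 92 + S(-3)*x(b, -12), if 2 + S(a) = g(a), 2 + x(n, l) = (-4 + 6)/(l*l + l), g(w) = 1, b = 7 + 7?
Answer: 6203/66 ≈ 93.985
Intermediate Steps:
b = 14
x(n, l) = -2 + 2/(l + l**2) (x(n, l) = -2 + (-4 + 6)/(l*l + l) = -2 + 2/(l**2 + l) = -2 + 2/(l + l**2))
S(a) = -1 (S(a) = -2 + 1 = -1)
92 + S(-3)*x(b, -12) = 92 - 2*(1 - 1*(-12) - 1*(-12)**2)/((-12)*(1 - 12)) = 92 - 2*(-1)*(1 + 12 - 1*144)/(12*(-11)) = 92 - 2*(-1)*(-1)*(1 + 12 - 144)/(12*11) = 92 - 2*(-1)*(-1)*(-131)/(12*11) = 92 - 1*(-131/66) = 92 + 131/66 = 6203/66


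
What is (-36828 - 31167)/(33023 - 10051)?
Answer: -67995/22972 ≈ -2.9599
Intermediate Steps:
(-36828 - 31167)/(33023 - 10051) = -67995/22972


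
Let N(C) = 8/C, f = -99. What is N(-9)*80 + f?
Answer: -1531/9 ≈ -170.11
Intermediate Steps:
N(-9)*80 + f = (8/(-9))*80 - 99 = (8*(-1/9))*80 - 99 = -8/9*80 - 99 = -640/9 - 99 = -1531/9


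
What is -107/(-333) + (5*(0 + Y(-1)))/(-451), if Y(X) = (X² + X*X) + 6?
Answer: 34937/150183 ≈ 0.23263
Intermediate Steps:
Y(X) = 6 + 2*X² (Y(X) = (X² + X²) + 6 = 2*X² + 6 = 6 + 2*X²)
-107/(-333) + (5*(0 + Y(-1)))/(-451) = -107/(-333) + (5*(0 + (6 + 2*(-1)²)))/(-451) = -107*(-1/333) + (5*(0 + (6 + 2*1)))*(-1/451) = 107/333 + (5*(0 + (6 + 2)))*(-1/451) = 107/333 + (5*(0 + 8))*(-1/451) = 107/333 + (5*8)*(-1/451) = 107/333 + 40*(-1/451) = 107/333 - 40/451 = 34937/150183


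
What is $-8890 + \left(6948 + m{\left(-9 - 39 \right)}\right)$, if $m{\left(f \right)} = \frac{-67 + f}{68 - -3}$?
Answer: $- \frac{137997}{71} \approx -1943.6$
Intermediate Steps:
$m{\left(f \right)} = - \frac{67}{71} + \frac{f}{71}$ ($m{\left(f \right)} = \frac{-67 + f}{68 + 3} = \frac{-67 + f}{71} = \left(-67 + f\right) \frac{1}{71} = - \frac{67}{71} + \frac{f}{71}$)
$-8890 + \left(6948 + m{\left(-9 - 39 \right)}\right) = -8890 + \left(6948 - \left(\frac{67}{71} - \frac{-9 - 39}{71}\right)\right) = -8890 + \left(6948 + \left(- \frac{67}{71} + \frac{1}{71} \left(-48\right)\right)\right) = -8890 + \left(6948 - \frac{115}{71}\right) = -8890 + \frac{493193}{71} = - \frac{137997}{71}$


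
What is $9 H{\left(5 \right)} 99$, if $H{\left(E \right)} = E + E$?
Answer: $8910$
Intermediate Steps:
$H{\left(E \right)} = 2 E$
$9 H{\left(5 \right)} 99 = 9 \cdot 2 \cdot 5 \cdot 99 = 9 \cdot 10 \cdot 99 = 90 \cdot 99 = 8910$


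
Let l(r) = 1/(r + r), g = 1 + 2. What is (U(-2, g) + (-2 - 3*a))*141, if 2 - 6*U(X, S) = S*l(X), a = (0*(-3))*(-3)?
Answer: -1739/8 ≈ -217.38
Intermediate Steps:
g = 3
l(r) = 1/(2*r)
a = 0 (a = 0*(-3) = 0)
U(X, S) = ⅓ - S/(12*X) (U(X, S) = ⅓ - S*1/(2*X)/6 = ⅓ - S/(12*X))
(U(-2, g) + (-2 - 3*a))*141 = ((1/12)*(-1*3 + 4*(-2))/(-2) + (-2 - 3*0))*141 = ((1/12)*(-½)*(-3 - 8) + (-2 + 0))*141 = ((1/12)*(-½)*(-11) - 2)*141 = (11/24 - 2)*141 = -37/24*141 = -1739/8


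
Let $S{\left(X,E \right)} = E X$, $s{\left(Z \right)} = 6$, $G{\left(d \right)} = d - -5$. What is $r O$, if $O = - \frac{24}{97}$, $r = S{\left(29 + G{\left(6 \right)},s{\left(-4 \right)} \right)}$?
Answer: $- \frac{5760}{97} \approx -59.381$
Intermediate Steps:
$G{\left(d \right)} = 5 + d$ ($G{\left(d \right)} = d + 5 = 5 + d$)
$r = 240$ ($r = 6 \left(29 + \left(5 + 6\right)\right) = 6 \left(29 + 11\right) = 6 \cdot 40 = 240$)
$O = - \frac{24}{97}$ ($O = \left(-24\right) \frac{1}{97} = - \frac{24}{97} \approx -0.24742$)
$r O = 240 \left(- \frac{24}{97}\right) = - \frac{5760}{97}$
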